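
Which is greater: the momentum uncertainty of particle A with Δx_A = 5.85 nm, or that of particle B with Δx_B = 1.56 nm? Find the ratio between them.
Particle B has the larger minimum momentum uncertainty, by a factor of 3.75.

For each particle, the minimum momentum uncertainty is Δp_min = ℏ/(2Δx):

Particle A: Δp_A = ℏ/(2×5.850e-09 m) = 9.013e-27 kg·m/s
Particle B: Δp_B = ℏ/(2×1.560e-09 m) = 3.380e-26 kg·m/s

Ratio: Δp_B/Δp_A = 3.75

Since Δp_min ∝ 1/Δx, the particle with smaller position uncertainty (B) has larger momentum uncertainty.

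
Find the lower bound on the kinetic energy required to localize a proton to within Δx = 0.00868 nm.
68.852 meV

Localizing a particle requires giving it sufficient momentum uncertainty:

1. From uncertainty principle: Δp ≥ ℏ/(2Δx)
   Δp_min = (1.055e-34 J·s) / (2 × 8.680e-12 m)
   Δp_min = 6.075e-24 kg·m/s

2. This momentum uncertainty corresponds to kinetic energy:
   KE ≈ (Δp)²/(2m) = (6.075e-24)²/(2 × 1.673e-27 kg)
   KE = 1.103e-20 J = 68.852 meV

Tighter localization requires more energy.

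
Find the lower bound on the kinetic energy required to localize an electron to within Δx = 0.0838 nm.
1.356 eV

Localizing a particle requires giving it sufficient momentum uncertainty:

1. From uncertainty principle: Δp ≥ ℏ/(2Δx)
   Δp_min = (1.055e-34 J·s) / (2 × 8.380e-11 m)
   Δp_min = 6.292e-25 kg·m/s

2. This momentum uncertainty corresponds to kinetic energy:
   KE ≈ (Δp)²/(2m) = (6.292e-25)²/(2 × 9.109e-31 kg)
   KE = 2.173e-19 J = 1.356 eV

Tighter localization requires more energy.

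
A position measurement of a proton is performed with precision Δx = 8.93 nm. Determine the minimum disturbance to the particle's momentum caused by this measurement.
5.905 × 10^-27 kg·m/s

The uncertainty principle implies that measuring position disturbs momentum:
ΔxΔp ≥ ℏ/2

When we measure position with precision Δx, we necessarily introduce a momentum uncertainty:
Δp ≥ ℏ/(2Δx)
Δp_min = (1.055e-34 J·s) / (2 × 8.930e-09 m)
Δp_min = 5.905e-27 kg·m/s

The more precisely we measure position, the greater the momentum disturbance.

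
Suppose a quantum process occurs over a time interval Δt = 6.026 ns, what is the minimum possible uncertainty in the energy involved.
54.614 neV

Using the energy-time uncertainty principle:
ΔEΔt ≥ ℏ/2

The minimum uncertainty in energy is:
ΔE_min = ℏ/(2Δt)
ΔE_min = (1.055e-34 J·s) / (2 × 6.026e-09 s)
ΔE_min = 8.750e-27 J = 54.614 neV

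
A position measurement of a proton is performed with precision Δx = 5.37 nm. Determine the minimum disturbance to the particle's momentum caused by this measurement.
9.819 × 10^-27 kg·m/s

The uncertainty principle implies that measuring position disturbs momentum:
ΔxΔp ≥ ℏ/2

When we measure position with precision Δx, we necessarily introduce a momentum uncertainty:
Δp ≥ ℏ/(2Δx)
Δp_min = (1.055e-34 J·s) / (2 × 5.370e-09 m)
Δp_min = 9.819e-27 kg·m/s

The more precisely we measure position, the greater the momentum disturbance.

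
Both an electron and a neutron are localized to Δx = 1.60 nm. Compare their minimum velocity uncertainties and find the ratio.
The electron has the larger minimum velocity uncertainty, by a ratio of 1838.7.

For both particles, Δp_min = ℏ/(2Δx) = 3.296e-26 kg·m/s (same for both).

The velocity uncertainty is Δv = Δp/m:
- electron: Δv = 3.296e-26 / 9.109e-31 = 3.618e+04 m/s = 36.177 km/s
- neutron: Δv = 3.296e-26 / 1.675e-27 = 1.968e+01 m/s = 19.676 m/s

Ratio: 3.618e+04 / 1.968e+01 = 1838.7

The lighter particle has larger velocity uncertainty because Δv ∝ 1/m.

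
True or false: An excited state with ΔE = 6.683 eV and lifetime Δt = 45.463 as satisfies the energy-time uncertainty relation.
No, it violates the uncertainty relation.

Calculate the product ΔEΔt:
ΔE = 6.683 eV = 1.071e-18 J
ΔEΔt = (1.071e-18 J) × (4.546e-17 s)
ΔEΔt = 4.868e-35 J·s

Compare to the minimum allowed value ℏ/2:
ℏ/2 = 5.273e-35 J·s

Since ΔEΔt = 4.868e-35 J·s < 5.273e-35 J·s = ℏ/2,
this violates the uncertainty relation.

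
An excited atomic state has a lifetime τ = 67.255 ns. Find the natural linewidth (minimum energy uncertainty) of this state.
4.893 neV

Using the energy-time uncertainty principle:
ΔEΔt ≥ ℏ/2

The lifetime τ represents the time uncertainty Δt.
The natural linewidth (minimum energy uncertainty) is:

ΔE = ℏ/(2τ)
ΔE = (1.055e-34 J·s) / (2 × 6.725e-08 s)
ΔE = 7.840e-28 J = 4.893 neV

This natural linewidth limits the precision of spectroscopic measurements.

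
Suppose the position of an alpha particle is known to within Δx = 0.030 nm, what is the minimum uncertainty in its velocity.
264.516 m/s

Using the Heisenberg uncertainty principle and Δp = mΔv:
ΔxΔp ≥ ℏ/2
Δx(mΔv) ≥ ℏ/2

The minimum uncertainty in velocity is:
Δv_min = ℏ/(2mΔx)
Δv_min = (1.055e-34 J·s) / (2 × 6.645e-27 kg × 3.000e-11 m)
Δv_min = 2.645e+02 m/s = 264.516 m/s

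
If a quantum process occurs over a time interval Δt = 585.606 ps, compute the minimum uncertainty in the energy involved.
561.992 neV

Using the energy-time uncertainty principle:
ΔEΔt ≥ ℏ/2

The minimum uncertainty in energy is:
ΔE_min = ℏ/(2Δt)
ΔE_min = (1.055e-34 J·s) / (2 × 5.856e-10 s)
ΔE_min = 9.004e-26 J = 561.992 neV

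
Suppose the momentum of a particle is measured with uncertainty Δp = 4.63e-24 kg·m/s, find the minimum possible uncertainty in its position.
11.388 pm

Using the Heisenberg uncertainty principle:
ΔxΔp ≥ ℏ/2

The minimum uncertainty in position is:
Δx_min = ℏ/(2Δp)
Δx_min = (1.055e-34 J·s) / (2 × 4.630e-24 kg·m/s)
Δx_min = 1.139e-11 m = 11.388 pm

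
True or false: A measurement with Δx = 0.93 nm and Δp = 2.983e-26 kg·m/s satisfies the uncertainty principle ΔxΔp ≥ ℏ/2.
No, it violates the uncertainty principle (impossible measurement).

Calculate the product ΔxΔp:
ΔxΔp = (9.300e-10 m) × (2.983e-26 kg·m/s)
ΔxΔp = 2.774e-35 J·s

Compare to the minimum allowed value ℏ/2:
ℏ/2 = 5.273e-35 J·s

Since ΔxΔp = 2.774e-35 J·s < 5.273e-35 J·s = ℏ/2,
the measurement violates the uncertainty principle.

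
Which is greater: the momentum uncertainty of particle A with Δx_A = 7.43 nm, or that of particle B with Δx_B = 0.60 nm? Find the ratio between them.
Particle B has the larger minimum momentum uncertainty, by a factor of 12.38.

For each particle, the minimum momentum uncertainty is Δp_min = ℏ/(2Δx):

Particle A: Δp_A = ℏ/(2×7.430e-09 m) = 7.097e-27 kg·m/s
Particle B: Δp_B = ℏ/(2×6.000e-10 m) = 8.788e-26 kg·m/s

Ratio: Δp_B/Δp_A = 12.38

Since Δp_min ∝ 1/Δx, the particle with smaller position uncertainty (B) has larger momentum uncertainty.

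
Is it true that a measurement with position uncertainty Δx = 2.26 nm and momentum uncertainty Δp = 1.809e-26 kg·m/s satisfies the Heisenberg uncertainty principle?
No, it violates the uncertainty principle (impossible measurement).

Calculate the product ΔxΔp:
ΔxΔp = (2.260e-09 m) × (1.809e-26 kg·m/s)
ΔxΔp = 4.088e-35 J·s

Compare to the minimum allowed value ℏ/2:
ℏ/2 = 5.273e-35 J·s

Since ΔxΔp = 4.088e-35 J·s < 5.273e-35 J·s = ℏ/2,
the measurement violates the uncertainty principle.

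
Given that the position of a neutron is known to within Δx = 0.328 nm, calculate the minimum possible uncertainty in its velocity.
95.979 m/s

Using the Heisenberg uncertainty principle and Δp = mΔv:
ΔxΔp ≥ ℏ/2
Δx(mΔv) ≥ ℏ/2

The minimum uncertainty in velocity is:
Δv_min = ℏ/(2mΔx)
Δv_min = (1.055e-34 J·s) / (2 × 1.675e-27 kg × 3.280e-10 m)
Δv_min = 9.598e+01 m/s = 95.979 m/s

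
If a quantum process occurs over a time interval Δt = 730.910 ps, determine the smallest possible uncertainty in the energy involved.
450.269 neV

Using the energy-time uncertainty principle:
ΔEΔt ≥ ℏ/2

The minimum uncertainty in energy is:
ΔE_min = ℏ/(2Δt)
ΔE_min = (1.055e-34 J·s) / (2 × 7.309e-10 s)
ΔE_min = 7.214e-26 J = 450.269 neV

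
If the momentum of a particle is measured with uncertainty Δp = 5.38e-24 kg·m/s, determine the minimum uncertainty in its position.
9.801 pm

Using the Heisenberg uncertainty principle:
ΔxΔp ≥ ℏ/2

The minimum uncertainty in position is:
Δx_min = ℏ/(2Δp)
Δx_min = (1.055e-34 J·s) / (2 × 5.380e-24 kg·m/s)
Δx_min = 9.801e-12 m = 9.801 pm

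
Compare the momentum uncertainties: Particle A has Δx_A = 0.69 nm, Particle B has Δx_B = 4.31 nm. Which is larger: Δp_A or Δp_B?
Particle A has the larger minimum momentum uncertainty, by a factor of 6.25.

For each particle, the minimum momentum uncertainty is Δp_min = ℏ/(2Δx):

Particle A: Δp_A = ℏ/(2×6.900e-10 m) = 7.642e-26 kg·m/s
Particle B: Δp_B = ℏ/(2×4.310e-09 m) = 1.223e-26 kg·m/s

Ratio: Δp_A/Δp_B = 6.25

Since Δp_min ∝ 1/Δx, the particle with smaller position uncertainty (A) has larger momentum uncertainty.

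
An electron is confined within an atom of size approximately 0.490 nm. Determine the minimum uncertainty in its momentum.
1.076 × 10^-25 kg·m/s

Using the Heisenberg uncertainty principle:
ΔxΔp ≥ ℏ/2

With Δx ≈ L = 4.900e-10 m (the confinement size):
Δp_min = ℏ/(2Δx)
Δp_min = (1.055e-34 J·s) / (2 × 4.900e-10 m)
Δp_min = 1.076e-25 kg·m/s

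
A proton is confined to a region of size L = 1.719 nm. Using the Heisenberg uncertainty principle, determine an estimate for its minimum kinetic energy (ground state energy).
1.756 μeV

Using the uncertainty principle to estimate ground state energy:

1. The position uncertainty is approximately the confinement size:
   Δx ≈ L = 1.719e-09 m

2. From ΔxΔp ≥ ℏ/2, the minimum momentum uncertainty is:
   Δp ≈ ℏ/(2L) = 3.067e-26 kg·m/s

3. The kinetic energy is approximately:
   KE ≈ (Δp)²/(2m) = (3.067e-26)²/(2 × 1.673e-27 kg)
   KE ≈ 2.813e-25 J = 1.756 μeV

This is an order-of-magnitude estimate of the ground state energy.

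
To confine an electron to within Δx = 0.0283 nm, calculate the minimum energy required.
11.893 eV

Localizing a particle requires giving it sufficient momentum uncertainty:

1. From uncertainty principle: Δp ≥ ℏ/(2Δx)
   Δp_min = (1.055e-34 J·s) / (2 × 2.830e-11 m)
   Δp_min = 1.863e-24 kg·m/s

2. This momentum uncertainty corresponds to kinetic energy:
   KE ≈ (Δp)²/(2m) = (1.863e-24)²/(2 × 9.109e-31 kg)
   KE = 1.905e-18 J = 11.893 eV

Tighter localization requires more energy.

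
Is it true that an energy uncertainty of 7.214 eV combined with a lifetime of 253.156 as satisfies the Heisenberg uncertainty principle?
Yes, it satisfies the uncertainty relation.

Calculate the product ΔEΔt:
ΔE = 7.214 eV = 1.156e-18 J
ΔEΔt = (1.156e-18 J) × (2.532e-16 s)
ΔEΔt = 2.926e-34 J·s

Compare to the minimum allowed value ℏ/2:
ℏ/2 = 5.273e-35 J·s

Since ΔEΔt = 2.926e-34 J·s ≥ 5.273e-35 J·s = ℏ/2,
this satisfies the uncertainty relation.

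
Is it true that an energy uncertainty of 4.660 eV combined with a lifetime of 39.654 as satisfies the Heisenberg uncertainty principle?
No, it violates the uncertainty relation.

Calculate the product ΔEΔt:
ΔE = 4.660 eV = 7.466e-19 J
ΔEΔt = (7.466e-19 J) × (3.965e-17 s)
ΔEΔt = 2.961e-35 J·s

Compare to the minimum allowed value ℏ/2:
ℏ/2 = 5.273e-35 J·s

Since ΔEΔt = 2.961e-35 J·s < 5.273e-35 J·s = ℏ/2,
this violates the uncertainty relation.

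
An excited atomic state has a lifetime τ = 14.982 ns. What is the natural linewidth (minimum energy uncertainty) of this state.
21.967 neV

Using the energy-time uncertainty principle:
ΔEΔt ≥ ℏ/2

The lifetime τ represents the time uncertainty Δt.
The natural linewidth (minimum energy uncertainty) is:

ΔE = ℏ/(2τ)
ΔE = (1.055e-34 J·s) / (2 × 1.498e-08 s)
ΔE = 3.519e-27 J = 21.967 neV

This natural linewidth limits the precision of spectroscopic measurements.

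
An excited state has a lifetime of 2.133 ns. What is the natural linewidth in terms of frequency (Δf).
37.308 MHz

Using the energy-time uncertainty principle and E = hf:
ΔEΔt ≥ ℏ/2
hΔf·Δt ≥ ℏ/2

The minimum frequency uncertainty is:
Δf = ℏ/(2hτ) = 1/(4πτ)
Δf = 1/(4π × 2.133e-09 s)
Δf = 3.731e+07 Hz = 37.308 MHz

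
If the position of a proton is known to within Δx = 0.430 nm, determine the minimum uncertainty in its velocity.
73.313 m/s

Using the Heisenberg uncertainty principle and Δp = mΔv:
ΔxΔp ≥ ℏ/2
Δx(mΔv) ≥ ℏ/2

The minimum uncertainty in velocity is:
Δv_min = ℏ/(2mΔx)
Δv_min = (1.055e-34 J·s) / (2 × 1.673e-27 kg × 4.300e-10 m)
Δv_min = 7.331e+01 m/s = 73.313 m/s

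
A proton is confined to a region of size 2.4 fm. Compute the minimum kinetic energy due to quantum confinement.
900.599 keV

Using the uncertainty principle:

1. Position uncertainty: Δx ≈ 2.400e-15 m
2. Minimum momentum uncertainty: Δp = ℏ/(2Δx) = 2.197e-20 kg·m/s
3. Minimum kinetic energy:
   KE = (Δp)²/(2m) = (2.197e-20)²/(2 × 1.673e-27 kg)
   KE = 1.443e-13 J = 900.599 keV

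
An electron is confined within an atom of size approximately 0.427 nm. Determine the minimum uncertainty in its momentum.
1.235 × 10^-25 kg·m/s

Using the Heisenberg uncertainty principle:
ΔxΔp ≥ ℏ/2

With Δx ≈ L = 4.270e-10 m (the confinement size):
Δp_min = ℏ/(2Δx)
Δp_min = (1.055e-34 J·s) / (2 × 4.270e-10 m)
Δp_min = 1.235e-25 kg·m/s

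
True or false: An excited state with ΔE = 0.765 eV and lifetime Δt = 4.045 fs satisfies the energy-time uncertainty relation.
Yes, it satisfies the uncertainty relation.

Calculate the product ΔEΔt:
ΔE = 0.765 eV = 1.226e-19 J
ΔEΔt = (1.226e-19 J) × (4.045e-15 s)
ΔEΔt = 4.958e-34 J·s

Compare to the minimum allowed value ℏ/2:
ℏ/2 = 5.273e-35 J·s

Since ΔEΔt = 4.958e-34 J·s ≥ 5.273e-35 J·s = ℏ/2,
this satisfies the uncertainty relation.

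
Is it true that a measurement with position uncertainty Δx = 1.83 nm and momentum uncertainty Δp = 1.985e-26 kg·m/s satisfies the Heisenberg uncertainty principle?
No, it violates the uncertainty principle (impossible measurement).

Calculate the product ΔxΔp:
ΔxΔp = (1.830e-09 m) × (1.985e-26 kg·m/s)
ΔxΔp = 3.633e-35 J·s

Compare to the minimum allowed value ℏ/2:
ℏ/2 = 5.273e-35 J·s

Since ΔxΔp = 3.633e-35 J·s < 5.273e-35 J·s = ℏ/2,
the measurement violates the uncertainty principle.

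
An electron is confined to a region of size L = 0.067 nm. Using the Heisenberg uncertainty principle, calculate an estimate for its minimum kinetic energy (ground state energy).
2.122 eV

Using the uncertainty principle to estimate ground state energy:

1. The position uncertainty is approximately the confinement size:
   Δx ≈ L = 6.700e-11 m

2. From ΔxΔp ≥ ℏ/2, the minimum momentum uncertainty is:
   Δp ≈ ℏ/(2L) = 7.870e-25 kg·m/s

3. The kinetic energy is approximately:
   KE ≈ (Δp)²/(2m) = (7.870e-25)²/(2 × 9.109e-31 kg)
   KE ≈ 3.400e-19 J = 2.122 eV

This is an order-of-magnitude estimate of the ground state energy.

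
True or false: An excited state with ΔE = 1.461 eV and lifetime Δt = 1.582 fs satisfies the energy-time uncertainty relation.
Yes, it satisfies the uncertainty relation.

Calculate the product ΔEΔt:
ΔE = 1.461 eV = 2.341e-19 J
ΔEΔt = (2.341e-19 J) × (1.582e-15 s)
ΔEΔt = 3.703e-34 J·s

Compare to the minimum allowed value ℏ/2:
ℏ/2 = 5.273e-35 J·s

Since ΔEΔt = 3.703e-34 J·s ≥ 5.273e-35 J·s = ℏ/2,
this satisfies the uncertainty relation.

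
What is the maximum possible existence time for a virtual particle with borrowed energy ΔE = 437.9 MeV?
7.516 × 10^-25 s

Using the energy-time uncertainty principle:
ΔEΔt ≥ ℏ/2

For a virtual particle borrowing energy ΔE, the maximum lifetime is:
Δt_max = ℏ/(2ΔE)

Converting energy:
ΔE = 437.9 MeV = 7.016e-11 J

Δt_max = (1.055e-34 J·s) / (2 × 7.016e-11 J)
Δt_max = 7.516e-25 s = 7.516 × 10^-25 s

Virtual particles with higher borrowed energy exist for shorter times.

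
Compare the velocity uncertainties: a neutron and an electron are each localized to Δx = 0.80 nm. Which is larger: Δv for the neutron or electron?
The electron has the larger minimum velocity uncertainty, by a ratio of 1838.7.

For both particles, Δp_min = ℏ/(2Δx) = 6.591e-26 kg·m/s (same for both).

The velocity uncertainty is Δv = Δp/m:
- neutron: Δv = 6.591e-26 / 1.675e-27 = 3.935e+01 m/s = 39.351 m/s
- electron: Δv = 6.591e-26 / 9.109e-31 = 7.235e+04 m/s = 72.355 km/s

Ratio: 7.235e+04 / 3.935e+01 = 1838.7

The lighter particle has larger velocity uncertainty because Δv ∝ 1/m.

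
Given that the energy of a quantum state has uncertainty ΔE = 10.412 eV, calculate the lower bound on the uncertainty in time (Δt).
31.608 as

Using the energy-time uncertainty principle:
ΔEΔt ≥ ℏ/2

The minimum uncertainty in time is:
Δt_min = ℏ/(2ΔE)
Δt_min = (1.055e-34 J·s) / (2 × 1.668e-18 J)
Δt_min = 3.161e-17 s = 31.608 as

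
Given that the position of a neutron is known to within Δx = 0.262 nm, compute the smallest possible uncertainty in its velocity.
120.157 m/s

Using the Heisenberg uncertainty principle and Δp = mΔv:
ΔxΔp ≥ ℏ/2
Δx(mΔv) ≥ ℏ/2

The minimum uncertainty in velocity is:
Δv_min = ℏ/(2mΔx)
Δv_min = (1.055e-34 J·s) / (2 × 1.675e-27 kg × 2.620e-10 m)
Δv_min = 1.202e+02 m/s = 120.157 m/s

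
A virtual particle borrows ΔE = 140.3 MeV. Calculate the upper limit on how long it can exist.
2.346 ys

Using the energy-time uncertainty principle:
ΔEΔt ≥ ℏ/2

For a virtual particle borrowing energy ΔE, the maximum lifetime is:
Δt_max = ℏ/(2ΔE)

Converting energy:
ΔE = 140.3 MeV = 2.248e-11 J

Δt_max = (1.055e-34 J·s) / (2 × 2.248e-11 J)
Δt_max = 2.346e-24 s = 2.346 ys

Virtual particles with higher borrowed energy exist for shorter times.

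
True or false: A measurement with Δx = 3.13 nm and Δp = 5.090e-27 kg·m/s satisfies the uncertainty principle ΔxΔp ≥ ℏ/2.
No, it violates the uncertainty principle (impossible measurement).

Calculate the product ΔxΔp:
ΔxΔp = (3.130e-09 m) × (5.090e-27 kg·m/s)
ΔxΔp = 1.593e-35 J·s

Compare to the minimum allowed value ℏ/2:
ℏ/2 = 5.273e-35 J·s

Since ΔxΔp = 1.593e-35 J·s < 5.273e-35 J·s = ℏ/2,
the measurement violates the uncertainty principle.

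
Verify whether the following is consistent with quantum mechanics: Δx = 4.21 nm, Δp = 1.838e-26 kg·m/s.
Yes, it satisfies the uncertainty principle.

Calculate the product ΔxΔp:
ΔxΔp = (4.210e-09 m) × (1.838e-26 kg·m/s)
ΔxΔp = 7.738e-35 J·s

Compare to the minimum allowed value ℏ/2:
ℏ/2 = 5.273e-35 J·s

Since ΔxΔp = 7.738e-35 J·s ≥ 5.273e-35 J·s = ℏ/2,
the measurement satisfies the uncertainty principle.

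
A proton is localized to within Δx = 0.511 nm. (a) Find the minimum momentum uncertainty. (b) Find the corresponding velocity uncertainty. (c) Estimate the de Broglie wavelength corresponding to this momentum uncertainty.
(a) Δp_min = 1.032 × 10^-25 kg·m/s
(b) Δv_min = 61.692 m/s
(c) λ_dB = 6.421 nm

Step-by-step:

(a) From the uncertainty principle:
Δp_min = ℏ/(2Δx) = (1.055e-34 J·s)/(2 × 5.110e-10 m) = 1.032e-25 kg·m/s

(b) The velocity uncertainty:
Δv = Δp/m = (1.032e-25 kg·m/s)/(1.673e-27 kg) = 6.169e+01 m/s = 61.692 m/s

(c) The de Broglie wavelength for this momentum:
λ = h/p = (6.626e-34 J·s)/(1.032e-25 kg·m/s) = 6.421e-09 m = 6.421 nm

Note: The de Broglie wavelength is comparable to the localization size, as expected from wave-particle duality.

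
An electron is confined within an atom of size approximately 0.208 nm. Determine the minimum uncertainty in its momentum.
2.535 × 10^-25 kg·m/s

Using the Heisenberg uncertainty principle:
ΔxΔp ≥ ℏ/2

With Δx ≈ L = 2.080e-10 m (the confinement size):
Δp_min = ℏ/(2Δx)
Δp_min = (1.055e-34 J·s) / (2 × 2.080e-10 m)
Δp_min = 2.535e-25 kg·m/s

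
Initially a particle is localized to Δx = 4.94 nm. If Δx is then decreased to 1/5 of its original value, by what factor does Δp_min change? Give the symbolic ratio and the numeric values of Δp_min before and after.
Original Δp_min = 1.067 × 10^-26 kg·m/s; new Δp'_min = 5.337 × 10^-26 kg·m/s; ratio Δp'_min/Δp_min = 5.

From the uncertainty principle ΔxΔp ≥ ℏ/2, the minimum momentum uncertainty is Δp_min = ℏ/(2Δx).

Original (Δx = 4.94 nm = 4.940e-09 m):
Δp_min = (1.055e-34 J·s)/(2 × 4.940e-09 m) = 1.067e-26 kg·m/s

When Δx → (1/5)Δx:
Δp'_min = ℏ/(2 × (1/5)Δx) = 5 × ℏ/(2Δx) = 5 × Δp_min
Δp'_min = 5 × 1.067e-26 kg·m/s = 5.337e-26 kg·m/s

Since Δp_min ∝ 1/Δx, when Δx is decreased to 1/5 of its original value, Δp_min increases to 5 times its original value.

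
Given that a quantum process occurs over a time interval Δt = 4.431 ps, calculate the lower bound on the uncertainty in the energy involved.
74.274 μeV

Using the energy-time uncertainty principle:
ΔEΔt ≥ ℏ/2

The minimum uncertainty in energy is:
ΔE_min = ℏ/(2Δt)
ΔE_min = (1.055e-34 J·s) / (2 × 4.431e-12 s)
ΔE_min = 1.190e-23 J = 74.274 μeV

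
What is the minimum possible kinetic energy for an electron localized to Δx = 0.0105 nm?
86.394 eV

Localizing a particle requires giving it sufficient momentum uncertainty:

1. From uncertainty principle: Δp ≥ ℏ/(2Δx)
   Δp_min = (1.055e-34 J·s) / (2 × 1.050e-11 m)
   Δp_min = 5.022e-24 kg·m/s

2. This momentum uncertainty corresponds to kinetic energy:
   KE ≈ (Δp)²/(2m) = (5.022e-24)²/(2 × 9.109e-31 kg)
   KE = 1.384e-17 J = 86.394 eV

Tighter localization requires more energy.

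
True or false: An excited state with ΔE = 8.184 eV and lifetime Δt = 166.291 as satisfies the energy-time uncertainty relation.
Yes, it satisfies the uncertainty relation.

Calculate the product ΔEΔt:
ΔE = 8.184 eV = 1.311e-18 J
ΔEΔt = (1.311e-18 J) × (1.663e-16 s)
ΔEΔt = 2.180e-34 J·s

Compare to the minimum allowed value ℏ/2:
ℏ/2 = 5.273e-35 J·s

Since ΔEΔt = 2.180e-34 J·s ≥ 5.273e-35 J·s = ℏ/2,
this satisfies the uncertainty relation.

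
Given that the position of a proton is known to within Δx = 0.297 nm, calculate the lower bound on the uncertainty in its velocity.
106.143 m/s

Using the Heisenberg uncertainty principle and Δp = mΔv:
ΔxΔp ≥ ℏ/2
Δx(mΔv) ≥ ℏ/2

The minimum uncertainty in velocity is:
Δv_min = ℏ/(2mΔx)
Δv_min = (1.055e-34 J·s) / (2 × 1.673e-27 kg × 2.970e-10 m)
Δv_min = 1.061e+02 m/s = 106.143 m/s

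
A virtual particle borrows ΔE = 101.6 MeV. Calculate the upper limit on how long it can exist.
3.239 ys

Using the energy-time uncertainty principle:
ΔEΔt ≥ ℏ/2

For a virtual particle borrowing energy ΔE, the maximum lifetime is:
Δt_max = ℏ/(2ΔE)

Converting energy:
ΔE = 101.6 MeV = 1.628e-11 J

Δt_max = (1.055e-34 J·s) / (2 × 1.628e-11 J)
Δt_max = 3.239e-24 s = 3.239 ys

Virtual particles with higher borrowed energy exist for shorter times.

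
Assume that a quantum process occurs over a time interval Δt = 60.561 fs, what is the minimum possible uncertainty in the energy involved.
5.434 meV

Using the energy-time uncertainty principle:
ΔEΔt ≥ ℏ/2

The minimum uncertainty in energy is:
ΔE_min = ℏ/(2Δt)
ΔE_min = (1.055e-34 J·s) / (2 × 6.056e-14 s)
ΔE_min = 8.707e-22 J = 5.434 meV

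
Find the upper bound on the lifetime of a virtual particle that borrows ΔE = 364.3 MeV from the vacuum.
9.034 × 10^-25 s

Using the energy-time uncertainty principle:
ΔEΔt ≥ ℏ/2

For a virtual particle borrowing energy ΔE, the maximum lifetime is:
Δt_max = ℏ/(2ΔE)

Converting energy:
ΔE = 364.3 MeV = 5.837e-11 J

Δt_max = (1.055e-34 J·s) / (2 × 5.837e-11 J)
Δt_max = 9.034e-25 s = 9.034 × 10^-25 s

Virtual particles with higher borrowed energy exist for shorter times.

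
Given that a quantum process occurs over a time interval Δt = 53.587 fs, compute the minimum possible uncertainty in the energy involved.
6.142 meV

Using the energy-time uncertainty principle:
ΔEΔt ≥ ℏ/2

The minimum uncertainty in energy is:
ΔE_min = ℏ/(2Δt)
ΔE_min = (1.055e-34 J·s) / (2 × 5.359e-14 s)
ΔE_min = 9.840e-22 J = 6.142 meV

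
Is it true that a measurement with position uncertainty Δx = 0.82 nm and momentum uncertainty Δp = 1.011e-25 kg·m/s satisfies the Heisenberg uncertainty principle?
Yes, it satisfies the uncertainty principle.

Calculate the product ΔxΔp:
ΔxΔp = (8.200e-10 m) × (1.011e-25 kg·m/s)
ΔxΔp = 8.290e-35 J·s

Compare to the minimum allowed value ℏ/2:
ℏ/2 = 5.273e-35 J·s

Since ΔxΔp = 8.290e-35 J·s ≥ 5.273e-35 J·s = ℏ/2,
the measurement satisfies the uncertainty principle.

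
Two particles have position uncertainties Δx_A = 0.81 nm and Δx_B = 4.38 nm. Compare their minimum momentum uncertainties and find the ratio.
Particle A has the larger minimum momentum uncertainty, by a factor of 5.41.

For each particle, the minimum momentum uncertainty is Δp_min = ℏ/(2Δx):

Particle A: Δp_A = ℏ/(2×8.100e-10 m) = 6.510e-26 kg·m/s
Particle B: Δp_B = ℏ/(2×4.380e-09 m) = 1.204e-26 kg·m/s

Ratio: Δp_A/Δp_B = 5.41

Since Δp_min ∝ 1/Δx, the particle with smaller position uncertainty (A) has larger momentum uncertainty.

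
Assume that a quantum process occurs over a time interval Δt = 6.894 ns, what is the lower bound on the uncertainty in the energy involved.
47.738 neV

Using the energy-time uncertainty principle:
ΔEΔt ≥ ℏ/2

The minimum uncertainty in energy is:
ΔE_min = ℏ/(2Δt)
ΔE_min = (1.055e-34 J·s) / (2 × 6.894e-09 s)
ΔE_min = 7.648e-27 J = 47.738 neV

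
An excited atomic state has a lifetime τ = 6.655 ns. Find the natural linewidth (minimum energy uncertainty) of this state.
49.452 neV

Using the energy-time uncertainty principle:
ΔEΔt ≥ ℏ/2

The lifetime τ represents the time uncertainty Δt.
The natural linewidth (minimum energy uncertainty) is:

ΔE = ℏ/(2τ)
ΔE = (1.055e-34 J·s) / (2 × 6.655e-09 s)
ΔE = 7.923e-27 J = 49.452 neV

This natural linewidth limits the precision of spectroscopic measurements.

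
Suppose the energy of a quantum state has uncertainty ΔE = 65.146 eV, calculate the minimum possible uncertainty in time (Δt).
5.052 as

Using the energy-time uncertainty principle:
ΔEΔt ≥ ℏ/2

The minimum uncertainty in time is:
Δt_min = ℏ/(2ΔE)
Δt_min = (1.055e-34 J·s) / (2 × 1.044e-17 J)
Δt_min = 5.052e-18 s = 5.052 as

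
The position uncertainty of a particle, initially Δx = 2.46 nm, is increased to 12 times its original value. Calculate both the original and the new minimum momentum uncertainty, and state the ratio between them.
Original Δp_min = 2.143 × 10^-26 kg·m/s; new Δp'_min = 1.786 × 10^-27 kg·m/s; ratio Δp'_min/Δp_min = 1/12.

From the uncertainty principle ΔxΔp ≥ ℏ/2, the minimum momentum uncertainty is Δp_min = ℏ/(2Δx).

Original (Δx = 2.46 nm = 2.460e-09 m):
Δp_min = (1.055e-34 J·s)/(2 × 2.460e-09 m) = 2.143e-26 kg·m/s

When Δx → 12Δx:
Δp'_min = ℏ/(2 × 12Δx) = (1/12) × ℏ/(2Δx) = (1/12) × Δp_min
Δp'_min = 1/12 × 2.143e-26 kg·m/s = 1.786e-27 kg·m/s

Since Δp_min ∝ 1/Δx, when Δx is increased to 12 times its original value, Δp_min decreases to 1/12 of its original value.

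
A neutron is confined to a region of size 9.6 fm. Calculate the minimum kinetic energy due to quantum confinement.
56.210 keV

Using the uncertainty principle:

1. Position uncertainty: Δx ≈ 9.600e-15 m
2. Minimum momentum uncertainty: Δp = ℏ/(2Δx) = 5.493e-21 kg·m/s
3. Minimum kinetic energy:
   KE = (Δp)²/(2m) = (5.493e-21)²/(2 × 1.675e-27 kg)
   KE = 9.006e-15 J = 56.210 keV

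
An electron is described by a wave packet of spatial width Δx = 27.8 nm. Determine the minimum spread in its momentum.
1.897 × 10^-27 kg·m/s

For a wave packet, the spatial width Δx and momentum spread Δp are related by the uncertainty principle:
ΔxΔp ≥ ℏ/2

The minimum momentum spread is:
Δp_min = ℏ/(2Δx)
Δp_min = (1.055e-34 J·s) / (2 × 2.780e-08 m)
Δp_min = 1.897e-27 kg·m/s

A wave packet cannot have both a well-defined position and well-defined momentum.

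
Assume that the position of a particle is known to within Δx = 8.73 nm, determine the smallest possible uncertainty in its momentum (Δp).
6.040 × 10^-27 kg·m/s

Using the Heisenberg uncertainty principle:
ΔxΔp ≥ ℏ/2

The minimum uncertainty in momentum is:
Δp_min = ℏ/(2Δx)
Δp_min = (1.055e-34 J·s) / (2 × 8.730e-09 m)
Δp_min = 6.040e-27 kg·m/s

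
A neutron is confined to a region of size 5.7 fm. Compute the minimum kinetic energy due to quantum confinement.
159.443 keV

Using the uncertainty principle:

1. Position uncertainty: Δx ≈ 5.700e-15 m
2. Minimum momentum uncertainty: Δp = ℏ/(2Δx) = 9.251e-21 kg·m/s
3. Minimum kinetic energy:
   KE = (Δp)²/(2m) = (9.251e-21)²/(2 × 1.675e-27 kg)
   KE = 2.555e-14 J = 159.443 keV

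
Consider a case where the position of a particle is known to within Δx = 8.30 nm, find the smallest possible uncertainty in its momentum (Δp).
6.353 × 10^-27 kg·m/s

Using the Heisenberg uncertainty principle:
ΔxΔp ≥ ℏ/2

The minimum uncertainty in momentum is:
Δp_min = ℏ/(2Δx)
Δp_min = (1.055e-34 J·s) / (2 × 8.300e-09 m)
Δp_min = 6.353e-27 kg·m/s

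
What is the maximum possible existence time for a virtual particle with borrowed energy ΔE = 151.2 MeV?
2.177 ys

Using the energy-time uncertainty principle:
ΔEΔt ≥ ℏ/2

For a virtual particle borrowing energy ΔE, the maximum lifetime is:
Δt_max = ℏ/(2ΔE)

Converting energy:
ΔE = 151.2 MeV = 2.422e-11 J

Δt_max = (1.055e-34 J·s) / (2 × 2.422e-11 J)
Δt_max = 2.177e-24 s = 2.177 ys

Virtual particles with higher borrowed energy exist for shorter times.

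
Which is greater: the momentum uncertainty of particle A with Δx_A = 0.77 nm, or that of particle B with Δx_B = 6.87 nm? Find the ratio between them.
Particle A has the larger minimum momentum uncertainty, by a factor of 8.92.

For each particle, the minimum momentum uncertainty is Δp_min = ℏ/(2Δx):

Particle A: Δp_A = ℏ/(2×7.700e-10 m) = 6.848e-26 kg·m/s
Particle B: Δp_B = ℏ/(2×6.870e-09 m) = 7.675e-27 kg·m/s

Ratio: Δp_A/Δp_B = 8.92

Since Δp_min ∝ 1/Δx, the particle with smaller position uncertainty (A) has larger momentum uncertainty.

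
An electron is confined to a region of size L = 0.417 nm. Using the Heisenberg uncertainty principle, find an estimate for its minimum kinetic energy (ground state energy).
54.776 meV

Using the uncertainty principle to estimate ground state energy:

1. The position uncertainty is approximately the confinement size:
   Δx ≈ L = 4.170e-10 m

2. From ΔxΔp ≥ ℏ/2, the minimum momentum uncertainty is:
   Δp ≈ ℏ/(2L) = 1.264e-25 kg·m/s

3. The kinetic energy is approximately:
   KE ≈ (Δp)²/(2m) = (1.264e-25)²/(2 × 9.109e-31 kg)
   KE ≈ 8.776e-21 J = 54.776 meV

This is an order-of-magnitude estimate of the ground state energy.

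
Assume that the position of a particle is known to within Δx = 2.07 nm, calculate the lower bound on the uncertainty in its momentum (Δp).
2.547 × 10^-26 kg·m/s

Using the Heisenberg uncertainty principle:
ΔxΔp ≥ ℏ/2

The minimum uncertainty in momentum is:
Δp_min = ℏ/(2Δx)
Δp_min = (1.055e-34 J·s) / (2 × 2.070e-09 m)
Δp_min = 2.547e-26 kg·m/s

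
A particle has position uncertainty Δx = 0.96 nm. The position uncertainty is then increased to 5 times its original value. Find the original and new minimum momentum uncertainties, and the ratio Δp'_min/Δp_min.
Original Δp_min = 5.493 × 10^-26 kg·m/s; new Δp'_min = 1.099 × 10^-26 kg·m/s; ratio Δp'_min/Δp_min = 1/5.

From the uncertainty principle ΔxΔp ≥ ℏ/2, the minimum momentum uncertainty is Δp_min = ℏ/(2Δx).

Original (Δx = 0.96 nm = 9.600e-10 m):
Δp_min = (1.055e-34 J·s)/(2 × 9.600e-10 m) = 5.493e-26 kg·m/s

When Δx → 5Δx:
Δp'_min = ℏ/(2 × 5Δx) = (1/5) × ℏ/(2Δx) = (1/5) × Δp_min
Δp'_min = 1/5 × 5.493e-26 kg·m/s = 1.099e-26 kg·m/s

Since Δp_min ∝ 1/Δx, when Δx is increased to 5 times its original value, Δp_min decreases to 1/5 of its original value.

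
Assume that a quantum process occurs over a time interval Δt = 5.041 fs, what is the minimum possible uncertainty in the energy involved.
65.286 meV

Using the energy-time uncertainty principle:
ΔEΔt ≥ ℏ/2

The minimum uncertainty in energy is:
ΔE_min = ℏ/(2Δt)
ΔE_min = (1.055e-34 J·s) / (2 × 5.041e-15 s)
ΔE_min = 1.046e-20 J = 65.286 meV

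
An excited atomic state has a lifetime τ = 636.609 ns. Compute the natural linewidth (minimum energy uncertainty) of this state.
516.967 peV

Using the energy-time uncertainty principle:
ΔEΔt ≥ ℏ/2

The lifetime τ represents the time uncertainty Δt.
The natural linewidth (minimum energy uncertainty) is:

ΔE = ℏ/(2τ)
ΔE = (1.055e-34 J·s) / (2 × 6.366e-07 s)
ΔE = 8.283e-29 J = 516.967 peV

This natural linewidth limits the precision of spectroscopic measurements.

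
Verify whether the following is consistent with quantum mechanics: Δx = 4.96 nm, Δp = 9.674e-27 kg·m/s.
No, it violates the uncertainty principle (impossible measurement).

Calculate the product ΔxΔp:
ΔxΔp = (4.960e-09 m) × (9.674e-27 kg·m/s)
ΔxΔp = 4.798e-35 J·s

Compare to the minimum allowed value ℏ/2:
ℏ/2 = 5.273e-35 J·s

Since ΔxΔp = 4.798e-35 J·s < 5.273e-35 J·s = ℏ/2,
the measurement violates the uncertainty principle.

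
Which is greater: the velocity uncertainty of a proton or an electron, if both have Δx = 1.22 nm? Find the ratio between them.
The electron has the larger minimum velocity uncertainty, by a ratio of 1836.2.

For both particles, Δp_min = ℏ/(2Δx) = 4.322e-26 kg·m/s (same for both).

The velocity uncertainty is Δv = Δp/m:
- proton: Δv = 4.322e-26 / 1.673e-27 = 2.584e+01 m/s = 25.840 m/s
- electron: Δv = 4.322e-26 / 9.109e-31 = 4.745e+04 m/s = 47.446 km/s

Ratio: 4.745e+04 / 2.584e+01 = 1836.2

The lighter particle has larger velocity uncertainty because Δv ∝ 1/m.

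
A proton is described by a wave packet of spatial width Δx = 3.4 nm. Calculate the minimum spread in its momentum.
1.551 × 10^-26 kg·m/s

For a wave packet, the spatial width Δx and momentum spread Δp are related by the uncertainty principle:
ΔxΔp ≥ ℏ/2

The minimum momentum spread is:
Δp_min = ℏ/(2Δx)
Δp_min = (1.055e-34 J·s) / (2 × 3.400e-09 m)
Δp_min = 1.551e-26 kg·m/s

A wave packet cannot have both a well-defined position and well-defined momentum.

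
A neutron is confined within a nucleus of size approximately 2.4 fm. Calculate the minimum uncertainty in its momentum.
2.197 × 10^-20 kg·m/s

Using the Heisenberg uncertainty principle:
ΔxΔp ≥ ℏ/2

With Δx ≈ L = 2.400e-15 m (the confinement size):
Δp_min = ℏ/(2Δx)
Δp_min = (1.055e-34 J·s) / (2 × 2.400e-15 m)
Δp_min = 2.197e-20 kg·m/s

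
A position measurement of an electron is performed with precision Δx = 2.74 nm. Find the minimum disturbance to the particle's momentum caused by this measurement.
1.924 × 10^-26 kg·m/s

The uncertainty principle implies that measuring position disturbs momentum:
ΔxΔp ≥ ℏ/2

When we measure position with precision Δx, we necessarily introduce a momentum uncertainty:
Δp ≥ ℏ/(2Δx)
Δp_min = (1.055e-34 J·s) / (2 × 2.740e-09 m)
Δp_min = 1.924e-26 kg·m/s

The more precisely we measure position, the greater the momentum disturbance.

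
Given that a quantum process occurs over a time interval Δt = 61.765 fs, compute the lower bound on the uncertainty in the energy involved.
5.328 meV

Using the energy-time uncertainty principle:
ΔEΔt ≥ ℏ/2

The minimum uncertainty in energy is:
ΔE_min = ℏ/(2Δt)
ΔE_min = (1.055e-34 J·s) / (2 × 6.177e-14 s)
ΔE_min = 8.537e-22 J = 5.328 meV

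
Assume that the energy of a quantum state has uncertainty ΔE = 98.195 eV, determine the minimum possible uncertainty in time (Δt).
3.352 as

Using the energy-time uncertainty principle:
ΔEΔt ≥ ℏ/2

The minimum uncertainty in time is:
Δt_min = ℏ/(2ΔE)
Δt_min = (1.055e-34 J·s) / (2 × 1.573e-17 J)
Δt_min = 3.352e-18 s = 3.352 as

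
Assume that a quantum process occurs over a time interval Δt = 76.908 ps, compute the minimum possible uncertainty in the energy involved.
4.279 μeV

Using the energy-time uncertainty principle:
ΔEΔt ≥ ℏ/2

The minimum uncertainty in energy is:
ΔE_min = ℏ/(2Δt)
ΔE_min = (1.055e-34 J·s) / (2 × 7.691e-11 s)
ΔE_min = 6.856e-25 J = 4.279 μeV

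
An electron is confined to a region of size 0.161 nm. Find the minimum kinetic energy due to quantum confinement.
367.461 meV

Using the uncertainty principle:

1. Position uncertainty: Δx ≈ 1.610e-10 m
2. Minimum momentum uncertainty: Δp = ℏ/(2Δx) = 3.275e-25 kg·m/s
3. Minimum kinetic energy:
   KE = (Δp)²/(2m) = (3.275e-25)²/(2 × 9.109e-31 kg)
   KE = 5.887e-20 J = 367.461 meV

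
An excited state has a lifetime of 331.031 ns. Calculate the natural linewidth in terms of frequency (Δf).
240.393 kHz

Using the energy-time uncertainty principle and E = hf:
ΔEΔt ≥ ℏ/2
hΔf·Δt ≥ ℏ/2

The minimum frequency uncertainty is:
Δf = ℏ/(2hτ) = 1/(4πτ)
Δf = 1/(4π × 3.310e-07 s)
Δf = 2.404e+05 Hz = 240.393 kHz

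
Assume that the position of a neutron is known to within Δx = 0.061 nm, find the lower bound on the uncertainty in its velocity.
516.084 m/s

Using the Heisenberg uncertainty principle and Δp = mΔv:
ΔxΔp ≥ ℏ/2
Δx(mΔv) ≥ ℏ/2

The minimum uncertainty in velocity is:
Δv_min = ℏ/(2mΔx)
Δv_min = (1.055e-34 J·s) / (2 × 1.675e-27 kg × 6.100e-11 m)
Δv_min = 5.161e+02 m/s = 516.084 m/s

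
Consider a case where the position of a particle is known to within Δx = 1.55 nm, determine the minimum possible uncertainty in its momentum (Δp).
3.402 × 10^-26 kg·m/s

Using the Heisenberg uncertainty principle:
ΔxΔp ≥ ℏ/2

The minimum uncertainty in momentum is:
Δp_min = ℏ/(2Δx)
Δp_min = (1.055e-34 J·s) / (2 × 1.550e-09 m)
Δp_min = 3.402e-26 kg·m/s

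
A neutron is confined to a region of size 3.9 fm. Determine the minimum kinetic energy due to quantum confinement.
340.586 keV

Using the uncertainty principle:

1. Position uncertainty: Δx ≈ 3.900e-15 m
2. Minimum momentum uncertainty: Δp = ℏ/(2Δx) = 1.352e-20 kg·m/s
3. Minimum kinetic energy:
   KE = (Δp)²/(2m) = (1.352e-20)²/(2 × 1.675e-27 kg)
   KE = 5.457e-14 J = 340.586 keV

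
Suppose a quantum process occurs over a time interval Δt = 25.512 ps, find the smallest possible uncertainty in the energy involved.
12.900 μeV

Using the energy-time uncertainty principle:
ΔEΔt ≥ ℏ/2

The minimum uncertainty in energy is:
ΔE_min = ℏ/(2Δt)
ΔE_min = (1.055e-34 J·s) / (2 × 2.551e-11 s)
ΔE_min = 2.067e-24 J = 12.900 μeV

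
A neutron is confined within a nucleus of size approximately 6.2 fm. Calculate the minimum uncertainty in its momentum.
8.505 × 10^-21 kg·m/s

Using the Heisenberg uncertainty principle:
ΔxΔp ≥ ℏ/2

With Δx ≈ L = 6.200e-15 m (the confinement size):
Δp_min = ℏ/(2Δx)
Δp_min = (1.055e-34 J·s) / (2 × 6.200e-15 m)
Δp_min = 8.505e-21 kg·m/s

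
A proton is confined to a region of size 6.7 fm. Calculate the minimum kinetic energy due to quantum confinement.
115.559 keV

Using the uncertainty principle:

1. Position uncertainty: Δx ≈ 6.700e-15 m
2. Minimum momentum uncertainty: Δp = ℏ/(2Δx) = 7.870e-21 kg·m/s
3. Minimum kinetic energy:
   KE = (Δp)²/(2m) = (7.870e-21)²/(2 × 1.673e-27 kg)
   KE = 1.851e-14 J = 115.559 keV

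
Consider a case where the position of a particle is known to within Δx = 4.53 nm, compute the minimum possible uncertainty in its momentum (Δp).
1.164 × 10^-26 kg·m/s

Using the Heisenberg uncertainty principle:
ΔxΔp ≥ ℏ/2

The minimum uncertainty in momentum is:
Δp_min = ℏ/(2Δx)
Δp_min = (1.055e-34 J·s) / (2 × 4.530e-09 m)
Δp_min = 1.164e-26 kg·m/s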